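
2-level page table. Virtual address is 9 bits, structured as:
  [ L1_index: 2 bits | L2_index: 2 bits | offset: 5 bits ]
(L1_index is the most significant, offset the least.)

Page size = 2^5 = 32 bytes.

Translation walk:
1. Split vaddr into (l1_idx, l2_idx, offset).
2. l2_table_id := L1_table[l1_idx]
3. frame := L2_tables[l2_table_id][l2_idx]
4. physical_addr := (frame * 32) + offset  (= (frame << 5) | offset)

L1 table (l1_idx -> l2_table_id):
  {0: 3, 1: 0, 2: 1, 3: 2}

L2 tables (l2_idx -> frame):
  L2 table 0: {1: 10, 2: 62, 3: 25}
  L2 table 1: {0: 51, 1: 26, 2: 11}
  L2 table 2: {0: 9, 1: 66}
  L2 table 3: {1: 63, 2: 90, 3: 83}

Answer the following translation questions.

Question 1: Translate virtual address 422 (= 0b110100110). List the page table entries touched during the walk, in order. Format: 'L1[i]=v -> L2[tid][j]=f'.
vaddr = 422 = 0b110100110
Split: l1_idx=3, l2_idx=1, offset=6

Answer: L1[3]=2 -> L2[2][1]=66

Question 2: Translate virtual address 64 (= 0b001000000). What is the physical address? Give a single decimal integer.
vaddr = 64 = 0b001000000
Split: l1_idx=0, l2_idx=2, offset=0
L1[0] = 3
L2[3][2] = 90
paddr = 90 * 32 + 0 = 2880

Answer: 2880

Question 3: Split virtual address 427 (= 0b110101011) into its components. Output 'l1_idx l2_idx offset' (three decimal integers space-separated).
Answer: 3 1 11

Derivation:
vaddr = 427 = 0b110101011
  top 2 bits -> l1_idx = 3
  next 2 bits -> l2_idx = 1
  bottom 5 bits -> offset = 11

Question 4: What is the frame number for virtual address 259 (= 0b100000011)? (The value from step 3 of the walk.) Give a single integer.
vaddr = 259: l1_idx=2, l2_idx=0
L1[2] = 1; L2[1][0] = 51

Answer: 51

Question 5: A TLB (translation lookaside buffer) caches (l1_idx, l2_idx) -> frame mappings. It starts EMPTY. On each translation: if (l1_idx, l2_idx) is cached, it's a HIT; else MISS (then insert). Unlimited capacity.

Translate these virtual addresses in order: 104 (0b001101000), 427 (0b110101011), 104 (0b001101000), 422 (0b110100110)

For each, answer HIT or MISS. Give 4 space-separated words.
Answer: MISS MISS HIT HIT

Derivation:
vaddr=104: (0,3) not in TLB -> MISS, insert
vaddr=427: (3,1) not in TLB -> MISS, insert
vaddr=104: (0,3) in TLB -> HIT
vaddr=422: (3,1) in TLB -> HIT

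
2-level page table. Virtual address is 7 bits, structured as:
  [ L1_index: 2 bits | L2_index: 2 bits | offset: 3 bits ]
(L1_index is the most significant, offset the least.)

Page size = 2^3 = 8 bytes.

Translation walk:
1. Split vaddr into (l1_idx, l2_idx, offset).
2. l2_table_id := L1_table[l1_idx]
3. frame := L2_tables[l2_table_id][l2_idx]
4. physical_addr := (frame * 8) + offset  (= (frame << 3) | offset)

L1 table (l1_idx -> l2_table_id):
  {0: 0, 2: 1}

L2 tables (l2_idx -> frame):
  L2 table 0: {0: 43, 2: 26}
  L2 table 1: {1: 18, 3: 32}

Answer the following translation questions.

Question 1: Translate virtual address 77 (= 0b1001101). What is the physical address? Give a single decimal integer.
Answer: 149

Derivation:
vaddr = 77 = 0b1001101
Split: l1_idx=2, l2_idx=1, offset=5
L1[2] = 1
L2[1][1] = 18
paddr = 18 * 8 + 5 = 149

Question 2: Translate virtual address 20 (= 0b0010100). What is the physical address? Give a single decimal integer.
vaddr = 20 = 0b0010100
Split: l1_idx=0, l2_idx=2, offset=4
L1[0] = 0
L2[0][2] = 26
paddr = 26 * 8 + 4 = 212

Answer: 212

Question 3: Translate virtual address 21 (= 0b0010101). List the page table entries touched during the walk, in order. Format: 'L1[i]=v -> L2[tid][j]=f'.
vaddr = 21 = 0b0010101
Split: l1_idx=0, l2_idx=2, offset=5

Answer: L1[0]=0 -> L2[0][2]=26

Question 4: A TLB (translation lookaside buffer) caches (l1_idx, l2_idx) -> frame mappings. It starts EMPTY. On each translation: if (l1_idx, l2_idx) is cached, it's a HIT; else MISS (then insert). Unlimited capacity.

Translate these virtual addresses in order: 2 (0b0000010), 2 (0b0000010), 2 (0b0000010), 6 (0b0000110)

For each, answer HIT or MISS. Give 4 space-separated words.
Answer: MISS HIT HIT HIT

Derivation:
vaddr=2: (0,0) not in TLB -> MISS, insert
vaddr=2: (0,0) in TLB -> HIT
vaddr=2: (0,0) in TLB -> HIT
vaddr=6: (0,0) in TLB -> HIT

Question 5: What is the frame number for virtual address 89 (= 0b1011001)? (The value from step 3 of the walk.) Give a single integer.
Answer: 32

Derivation:
vaddr = 89: l1_idx=2, l2_idx=3
L1[2] = 1; L2[1][3] = 32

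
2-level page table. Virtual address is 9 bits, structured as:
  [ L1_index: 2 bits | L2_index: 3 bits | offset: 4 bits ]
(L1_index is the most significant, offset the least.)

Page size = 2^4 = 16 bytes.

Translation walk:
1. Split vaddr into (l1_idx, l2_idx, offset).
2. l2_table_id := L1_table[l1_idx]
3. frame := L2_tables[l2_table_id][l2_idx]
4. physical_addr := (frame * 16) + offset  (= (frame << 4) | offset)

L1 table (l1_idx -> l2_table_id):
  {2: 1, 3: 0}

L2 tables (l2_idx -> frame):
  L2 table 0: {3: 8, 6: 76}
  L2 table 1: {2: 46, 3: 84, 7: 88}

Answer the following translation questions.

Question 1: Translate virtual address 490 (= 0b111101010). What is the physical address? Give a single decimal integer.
Answer: 1226

Derivation:
vaddr = 490 = 0b111101010
Split: l1_idx=3, l2_idx=6, offset=10
L1[3] = 0
L2[0][6] = 76
paddr = 76 * 16 + 10 = 1226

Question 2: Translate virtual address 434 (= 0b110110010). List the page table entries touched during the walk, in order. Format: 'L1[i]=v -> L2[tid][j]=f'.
vaddr = 434 = 0b110110010
Split: l1_idx=3, l2_idx=3, offset=2

Answer: L1[3]=0 -> L2[0][3]=8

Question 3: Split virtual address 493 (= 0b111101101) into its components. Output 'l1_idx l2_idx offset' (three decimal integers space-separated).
vaddr = 493 = 0b111101101
  top 2 bits -> l1_idx = 3
  next 3 bits -> l2_idx = 6
  bottom 4 bits -> offset = 13

Answer: 3 6 13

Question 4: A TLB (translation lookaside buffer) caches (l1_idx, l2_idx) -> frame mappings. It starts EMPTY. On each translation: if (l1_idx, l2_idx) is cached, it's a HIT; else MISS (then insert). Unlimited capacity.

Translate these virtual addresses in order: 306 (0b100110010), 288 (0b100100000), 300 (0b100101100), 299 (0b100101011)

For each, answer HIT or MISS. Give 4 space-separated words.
vaddr=306: (2,3) not in TLB -> MISS, insert
vaddr=288: (2,2) not in TLB -> MISS, insert
vaddr=300: (2,2) in TLB -> HIT
vaddr=299: (2,2) in TLB -> HIT

Answer: MISS MISS HIT HIT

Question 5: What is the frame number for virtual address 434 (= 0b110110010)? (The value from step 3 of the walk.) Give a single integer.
Answer: 8

Derivation:
vaddr = 434: l1_idx=3, l2_idx=3
L1[3] = 0; L2[0][3] = 8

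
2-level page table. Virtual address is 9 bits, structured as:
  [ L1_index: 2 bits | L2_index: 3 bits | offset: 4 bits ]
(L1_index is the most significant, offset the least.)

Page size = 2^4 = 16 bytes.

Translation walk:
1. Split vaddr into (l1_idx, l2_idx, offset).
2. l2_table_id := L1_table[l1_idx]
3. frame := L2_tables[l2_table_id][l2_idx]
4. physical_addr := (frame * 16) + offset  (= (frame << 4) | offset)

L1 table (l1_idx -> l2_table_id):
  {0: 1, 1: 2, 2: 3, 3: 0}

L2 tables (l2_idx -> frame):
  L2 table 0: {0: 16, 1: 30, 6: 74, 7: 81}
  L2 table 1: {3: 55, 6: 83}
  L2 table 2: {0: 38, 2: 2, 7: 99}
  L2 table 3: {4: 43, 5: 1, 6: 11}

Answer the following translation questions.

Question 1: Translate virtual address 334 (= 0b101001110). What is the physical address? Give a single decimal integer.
Answer: 702

Derivation:
vaddr = 334 = 0b101001110
Split: l1_idx=2, l2_idx=4, offset=14
L1[2] = 3
L2[3][4] = 43
paddr = 43 * 16 + 14 = 702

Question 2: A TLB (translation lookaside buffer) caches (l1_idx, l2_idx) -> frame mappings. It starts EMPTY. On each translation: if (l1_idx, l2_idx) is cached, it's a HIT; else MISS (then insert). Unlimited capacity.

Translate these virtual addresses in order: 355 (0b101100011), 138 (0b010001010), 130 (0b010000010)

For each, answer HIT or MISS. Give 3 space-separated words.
Answer: MISS MISS HIT

Derivation:
vaddr=355: (2,6) not in TLB -> MISS, insert
vaddr=138: (1,0) not in TLB -> MISS, insert
vaddr=130: (1,0) in TLB -> HIT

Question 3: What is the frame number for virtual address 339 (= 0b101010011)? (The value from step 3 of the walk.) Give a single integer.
vaddr = 339: l1_idx=2, l2_idx=5
L1[2] = 3; L2[3][5] = 1

Answer: 1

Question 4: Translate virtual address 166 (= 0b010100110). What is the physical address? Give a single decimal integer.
Answer: 38

Derivation:
vaddr = 166 = 0b010100110
Split: l1_idx=1, l2_idx=2, offset=6
L1[1] = 2
L2[2][2] = 2
paddr = 2 * 16 + 6 = 38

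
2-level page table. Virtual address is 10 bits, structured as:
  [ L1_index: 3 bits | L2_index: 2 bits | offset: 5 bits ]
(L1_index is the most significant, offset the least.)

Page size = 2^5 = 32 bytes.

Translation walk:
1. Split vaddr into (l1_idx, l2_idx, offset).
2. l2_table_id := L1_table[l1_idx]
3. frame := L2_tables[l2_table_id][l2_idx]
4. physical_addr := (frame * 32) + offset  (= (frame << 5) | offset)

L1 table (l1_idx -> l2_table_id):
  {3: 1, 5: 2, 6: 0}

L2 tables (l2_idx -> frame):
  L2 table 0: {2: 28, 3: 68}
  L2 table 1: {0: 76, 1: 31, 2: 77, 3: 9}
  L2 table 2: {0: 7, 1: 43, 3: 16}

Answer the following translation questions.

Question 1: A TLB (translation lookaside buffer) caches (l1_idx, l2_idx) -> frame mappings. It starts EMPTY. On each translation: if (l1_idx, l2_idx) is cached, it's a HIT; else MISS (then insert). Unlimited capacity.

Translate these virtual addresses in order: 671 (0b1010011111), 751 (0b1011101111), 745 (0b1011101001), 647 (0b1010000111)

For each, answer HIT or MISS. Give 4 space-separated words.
vaddr=671: (5,0) not in TLB -> MISS, insert
vaddr=751: (5,3) not in TLB -> MISS, insert
vaddr=745: (5,3) in TLB -> HIT
vaddr=647: (5,0) in TLB -> HIT

Answer: MISS MISS HIT HIT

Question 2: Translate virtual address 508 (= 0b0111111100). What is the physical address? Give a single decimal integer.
Answer: 316

Derivation:
vaddr = 508 = 0b0111111100
Split: l1_idx=3, l2_idx=3, offset=28
L1[3] = 1
L2[1][3] = 9
paddr = 9 * 32 + 28 = 316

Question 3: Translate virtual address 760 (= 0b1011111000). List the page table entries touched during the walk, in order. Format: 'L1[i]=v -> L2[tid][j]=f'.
vaddr = 760 = 0b1011111000
Split: l1_idx=5, l2_idx=3, offset=24

Answer: L1[5]=2 -> L2[2][3]=16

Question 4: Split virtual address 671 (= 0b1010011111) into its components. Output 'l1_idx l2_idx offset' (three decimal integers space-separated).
Answer: 5 0 31

Derivation:
vaddr = 671 = 0b1010011111
  top 3 bits -> l1_idx = 5
  next 2 bits -> l2_idx = 0
  bottom 5 bits -> offset = 31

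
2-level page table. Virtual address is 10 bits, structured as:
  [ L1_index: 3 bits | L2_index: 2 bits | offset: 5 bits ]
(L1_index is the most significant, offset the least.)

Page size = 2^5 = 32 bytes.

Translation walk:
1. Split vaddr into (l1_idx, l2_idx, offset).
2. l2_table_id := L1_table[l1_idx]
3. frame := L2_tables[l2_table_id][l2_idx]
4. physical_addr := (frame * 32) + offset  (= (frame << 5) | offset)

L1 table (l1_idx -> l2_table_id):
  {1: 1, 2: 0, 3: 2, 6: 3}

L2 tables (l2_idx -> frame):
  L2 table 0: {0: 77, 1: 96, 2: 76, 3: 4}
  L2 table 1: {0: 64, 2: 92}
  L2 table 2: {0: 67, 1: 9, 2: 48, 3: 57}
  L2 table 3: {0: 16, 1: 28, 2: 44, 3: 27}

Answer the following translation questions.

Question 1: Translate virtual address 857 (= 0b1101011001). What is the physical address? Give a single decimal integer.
Answer: 1433

Derivation:
vaddr = 857 = 0b1101011001
Split: l1_idx=6, l2_idx=2, offset=25
L1[6] = 3
L2[3][2] = 44
paddr = 44 * 32 + 25 = 1433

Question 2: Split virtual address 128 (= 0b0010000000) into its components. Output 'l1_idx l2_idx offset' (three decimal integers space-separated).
vaddr = 128 = 0b0010000000
  top 3 bits -> l1_idx = 1
  next 2 bits -> l2_idx = 0
  bottom 5 bits -> offset = 0

Answer: 1 0 0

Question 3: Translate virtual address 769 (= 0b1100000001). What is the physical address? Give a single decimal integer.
Answer: 513

Derivation:
vaddr = 769 = 0b1100000001
Split: l1_idx=6, l2_idx=0, offset=1
L1[6] = 3
L2[3][0] = 16
paddr = 16 * 32 + 1 = 513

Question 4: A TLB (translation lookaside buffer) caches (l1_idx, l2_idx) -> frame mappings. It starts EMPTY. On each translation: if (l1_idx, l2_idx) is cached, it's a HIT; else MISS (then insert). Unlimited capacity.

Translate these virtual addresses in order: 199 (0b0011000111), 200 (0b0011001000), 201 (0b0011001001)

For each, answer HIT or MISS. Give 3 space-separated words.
Answer: MISS HIT HIT

Derivation:
vaddr=199: (1,2) not in TLB -> MISS, insert
vaddr=200: (1,2) in TLB -> HIT
vaddr=201: (1,2) in TLB -> HIT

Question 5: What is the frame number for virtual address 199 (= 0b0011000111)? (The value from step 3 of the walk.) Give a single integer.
Answer: 92

Derivation:
vaddr = 199: l1_idx=1, l2_idx=2
L1[1] = 1; L2[1][2] = 92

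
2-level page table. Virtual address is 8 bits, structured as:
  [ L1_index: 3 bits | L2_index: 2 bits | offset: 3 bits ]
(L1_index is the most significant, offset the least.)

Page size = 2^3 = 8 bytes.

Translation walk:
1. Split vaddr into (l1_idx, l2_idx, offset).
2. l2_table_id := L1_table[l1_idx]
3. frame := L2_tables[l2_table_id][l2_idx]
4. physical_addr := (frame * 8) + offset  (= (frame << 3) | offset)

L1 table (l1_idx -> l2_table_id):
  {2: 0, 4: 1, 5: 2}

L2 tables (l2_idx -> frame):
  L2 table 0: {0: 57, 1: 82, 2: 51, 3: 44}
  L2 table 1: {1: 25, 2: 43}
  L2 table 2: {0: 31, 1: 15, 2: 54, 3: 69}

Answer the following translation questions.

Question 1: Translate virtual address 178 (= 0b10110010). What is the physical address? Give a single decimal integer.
vaddr = 178 = 0b10110010
Split: l1_idx=5, l2_idx=2, offset=2
L1[5] = 2
L2[2][2] = 54
paddr = 54 * 8 + 2 = 434

Answer: 434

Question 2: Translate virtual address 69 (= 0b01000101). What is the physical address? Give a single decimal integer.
Answer: 461

Derivation:
vaddr = 69 = 0b01000101
Split: l1_idx=2, l2_idx=0, offset=5
L1[2] = 0
L2[0][0] = 57
paddr = 57 * 8 + 5 = 461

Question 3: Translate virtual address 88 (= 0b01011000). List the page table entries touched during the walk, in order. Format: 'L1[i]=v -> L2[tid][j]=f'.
vaddr = 88 = 0b01011000
Split: l1_idx=2, l2_idx=3, offset=0

Answer: L1[2]=0 -> L2[0][3]=44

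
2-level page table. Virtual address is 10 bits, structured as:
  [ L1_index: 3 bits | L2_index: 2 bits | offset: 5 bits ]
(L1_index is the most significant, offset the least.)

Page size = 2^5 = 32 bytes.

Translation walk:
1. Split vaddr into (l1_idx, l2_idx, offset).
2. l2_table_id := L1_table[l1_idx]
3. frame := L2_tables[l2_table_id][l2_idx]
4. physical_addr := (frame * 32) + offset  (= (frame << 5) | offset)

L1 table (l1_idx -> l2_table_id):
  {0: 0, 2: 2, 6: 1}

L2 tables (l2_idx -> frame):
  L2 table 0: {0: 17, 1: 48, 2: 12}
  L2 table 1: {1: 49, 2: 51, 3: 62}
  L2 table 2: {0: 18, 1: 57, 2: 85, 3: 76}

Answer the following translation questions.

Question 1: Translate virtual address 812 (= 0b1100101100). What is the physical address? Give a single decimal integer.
Answer: 1580

Derivation:
vaddr = 812 = 0b1100101100
Split: l1_idx=6, l2_idx=1, offset=12
L1[6] = 1
L2[1][1] = 49
paddr = 49 * 32 + 12 = 1580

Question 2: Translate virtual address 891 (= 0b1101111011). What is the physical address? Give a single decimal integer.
Answer: 2011

Derivation:
vaddr = 891 = 0b1101111011
Split: l1_idx=6, l2_idx=3, offset=27
L1[6] = 1
L2[1][3] = 62
paddr = 62 * 32 + 27 = 2011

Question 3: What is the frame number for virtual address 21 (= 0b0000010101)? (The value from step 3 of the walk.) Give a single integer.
vaddr = 21: l1_idx=0, l2_idx=0
L1[0] = 0; L2[0][0] = 17

Answer: 17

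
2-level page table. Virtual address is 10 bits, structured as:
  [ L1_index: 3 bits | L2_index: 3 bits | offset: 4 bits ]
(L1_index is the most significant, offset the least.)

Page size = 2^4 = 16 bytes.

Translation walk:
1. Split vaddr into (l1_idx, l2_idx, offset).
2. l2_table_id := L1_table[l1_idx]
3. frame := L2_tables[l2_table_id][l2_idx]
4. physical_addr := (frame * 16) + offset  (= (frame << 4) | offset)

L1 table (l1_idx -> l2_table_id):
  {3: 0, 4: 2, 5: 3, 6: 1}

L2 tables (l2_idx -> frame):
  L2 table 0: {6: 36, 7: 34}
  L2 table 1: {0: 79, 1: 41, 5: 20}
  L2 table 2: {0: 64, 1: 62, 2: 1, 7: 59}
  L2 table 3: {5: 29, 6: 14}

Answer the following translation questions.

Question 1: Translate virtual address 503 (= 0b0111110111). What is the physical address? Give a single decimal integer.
vaddr = 503 = 0b0111110111
Split: l1_idx=3, l2_idx=7, offset=7
L1[3] = 0
L2[0][7] = 34
paddr = 34 * 16 + 7 = 551

Answer: 551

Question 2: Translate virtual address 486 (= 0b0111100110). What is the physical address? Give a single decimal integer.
vaddr = 486 = 0b0111100110
Split: l1_idx=3, l2_idx=6, offset=6
L1[3] = 0
L2[0][6] = 36
paddr = 36 * 16 + 6 = 582

Answer: 582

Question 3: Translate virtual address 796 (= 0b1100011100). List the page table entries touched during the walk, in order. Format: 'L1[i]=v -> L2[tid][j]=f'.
vaddr = 796 = 0b1100011100
Split: l1_idx=6, l2_idx=1, offset=12

Answer: L1[6]=1 -> L2[1][1]=41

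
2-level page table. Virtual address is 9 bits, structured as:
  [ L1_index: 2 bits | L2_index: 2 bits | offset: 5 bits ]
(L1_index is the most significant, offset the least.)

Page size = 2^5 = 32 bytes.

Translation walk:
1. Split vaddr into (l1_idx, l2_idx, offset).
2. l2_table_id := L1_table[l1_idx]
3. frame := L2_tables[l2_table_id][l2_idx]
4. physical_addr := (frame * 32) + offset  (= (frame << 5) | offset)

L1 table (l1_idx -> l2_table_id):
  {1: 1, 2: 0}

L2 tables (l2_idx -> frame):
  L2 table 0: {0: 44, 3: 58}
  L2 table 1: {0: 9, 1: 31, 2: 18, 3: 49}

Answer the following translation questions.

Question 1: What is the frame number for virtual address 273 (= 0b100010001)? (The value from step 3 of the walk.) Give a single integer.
Answer: 44

Derivation:
vaddr = 273: l1_idx=2, l2_idx=0
L1[2] = 0; L2[0][0] = 44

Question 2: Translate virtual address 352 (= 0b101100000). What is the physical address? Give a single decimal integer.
vaddr = 352 = 0b101100000
Split: l1_idx=2, l2_idx=3, offset=0
L1[2] = 0
L2[0][3] = 58
paddr = 58 * 32 + 0 = 1856

Answer: 1856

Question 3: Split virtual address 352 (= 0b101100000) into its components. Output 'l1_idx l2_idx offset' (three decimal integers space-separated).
Answer: 2 3 0

Derivation:
vaddr = 352 = 0b101100000
  top 2 bits -> l1_idx = 2
  next 2 bits -> l2_idx = 3
  bottom 5 bits -> offset = 0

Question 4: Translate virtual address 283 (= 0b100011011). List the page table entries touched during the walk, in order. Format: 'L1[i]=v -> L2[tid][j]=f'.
vaddr = 283 = 0b100011011
Split: l1_idx=2, l2_idx=0, offset=27

Answer: L1[2]=0 -> L2[0][0]=44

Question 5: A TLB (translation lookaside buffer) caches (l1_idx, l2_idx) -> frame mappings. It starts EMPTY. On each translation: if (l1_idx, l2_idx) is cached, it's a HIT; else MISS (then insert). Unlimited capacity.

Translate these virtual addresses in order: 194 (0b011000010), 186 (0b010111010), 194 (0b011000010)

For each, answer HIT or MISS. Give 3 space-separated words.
vaddr=194: (1,2) not in TLB -> MISS, insert
vaddr=186: (1,1) not in TLB -> MISS, insert
vaddr=194: (1,2) in TLB -> HIT

Answer: MISS MISS HIT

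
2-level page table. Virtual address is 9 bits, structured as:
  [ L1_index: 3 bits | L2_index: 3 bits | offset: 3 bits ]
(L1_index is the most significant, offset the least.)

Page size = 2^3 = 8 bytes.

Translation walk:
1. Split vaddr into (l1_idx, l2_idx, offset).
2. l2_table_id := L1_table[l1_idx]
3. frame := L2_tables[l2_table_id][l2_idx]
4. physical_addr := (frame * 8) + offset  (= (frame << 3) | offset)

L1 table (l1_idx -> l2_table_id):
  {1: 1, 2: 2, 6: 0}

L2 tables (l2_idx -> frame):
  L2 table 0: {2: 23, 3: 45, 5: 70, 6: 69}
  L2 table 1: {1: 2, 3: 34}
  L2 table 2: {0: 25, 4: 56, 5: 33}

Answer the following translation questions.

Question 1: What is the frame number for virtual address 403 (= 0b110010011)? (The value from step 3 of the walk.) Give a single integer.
Answer: 23

Derivation:
vaddr = 403: l1_idx=6, l2_idx=2
L1[6] = 0; L2[0][2] = 23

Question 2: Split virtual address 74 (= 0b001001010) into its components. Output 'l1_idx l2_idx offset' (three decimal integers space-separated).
vaddr = 74 = 0b001001010
  top 3 bits -> l1_idx = 1
  next 3 bits -> l2_idx = 1
  bottom 3 bits -> offset = 2

Answer: 1 1 2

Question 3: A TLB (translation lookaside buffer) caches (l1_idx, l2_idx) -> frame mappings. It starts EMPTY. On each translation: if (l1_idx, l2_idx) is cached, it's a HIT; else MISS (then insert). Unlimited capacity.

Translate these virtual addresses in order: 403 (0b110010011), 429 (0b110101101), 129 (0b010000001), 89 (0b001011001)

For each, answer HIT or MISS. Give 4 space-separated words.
vaddr=403: (6,2) not in TLB -> MISS, insert
vaddr=429: (6,5) not in TLB -> MISS, insert
vaddr=129: (2,0) not in TLB -> MISS, insert
vaddr=89: (1,3) not in TLB -> MISS, insert

Answer: MISS MISS MISS MISS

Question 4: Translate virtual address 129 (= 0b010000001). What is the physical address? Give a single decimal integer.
vaddr = 129 = 0b010000001
Split: l1_idx=2, l2_idx=0, offset=1
L1[2] = 2
L2[2][0] = 25
paddr = 25 * 8 + 1 = 201

Answer: 201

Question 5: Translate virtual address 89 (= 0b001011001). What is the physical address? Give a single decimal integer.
Answer: 273

Derivation:
vaddr = 89 = 0b001011001
Split: l1_idx=1, l2_idx=3, offset=1
L1[1] = 1
L2[1][3] = 34
paddr = 34 * 8 + 1 = 273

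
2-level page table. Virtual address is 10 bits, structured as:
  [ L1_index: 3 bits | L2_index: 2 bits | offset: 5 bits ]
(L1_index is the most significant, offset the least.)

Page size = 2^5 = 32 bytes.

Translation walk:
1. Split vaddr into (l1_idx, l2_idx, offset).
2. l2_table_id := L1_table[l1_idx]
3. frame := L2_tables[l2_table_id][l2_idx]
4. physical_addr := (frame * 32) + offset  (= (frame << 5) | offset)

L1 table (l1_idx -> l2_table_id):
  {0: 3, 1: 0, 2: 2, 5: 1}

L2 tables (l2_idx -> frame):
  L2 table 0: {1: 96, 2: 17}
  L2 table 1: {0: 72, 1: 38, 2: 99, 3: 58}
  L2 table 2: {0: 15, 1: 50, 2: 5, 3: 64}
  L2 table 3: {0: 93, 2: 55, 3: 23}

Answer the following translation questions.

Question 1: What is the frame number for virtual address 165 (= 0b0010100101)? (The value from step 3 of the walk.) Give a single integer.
Answer: 96

Derivation:
vaddr = 165: l1_idx=1, l2_idx=1
L1[1] = 0; L2[0][1] = 96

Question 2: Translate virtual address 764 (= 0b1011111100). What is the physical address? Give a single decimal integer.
vaddr = 764 = 0b1011111100
Split: l1_idx=5, l2_idx=3, offset=28
L1[5] = 1
L2[1][3] = 58
paddr = 58 * 32 + 28 = 1884

Answer: 1884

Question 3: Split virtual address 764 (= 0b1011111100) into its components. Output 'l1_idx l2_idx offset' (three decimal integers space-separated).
Answer: 5 3 28

Derivation:
vaddr = 764 = 0b1011111100
  top 3 bits -> l1_idx = 5
  next 2 bits -> l2_idx = 3
  bottom 5 bits -> offset = 28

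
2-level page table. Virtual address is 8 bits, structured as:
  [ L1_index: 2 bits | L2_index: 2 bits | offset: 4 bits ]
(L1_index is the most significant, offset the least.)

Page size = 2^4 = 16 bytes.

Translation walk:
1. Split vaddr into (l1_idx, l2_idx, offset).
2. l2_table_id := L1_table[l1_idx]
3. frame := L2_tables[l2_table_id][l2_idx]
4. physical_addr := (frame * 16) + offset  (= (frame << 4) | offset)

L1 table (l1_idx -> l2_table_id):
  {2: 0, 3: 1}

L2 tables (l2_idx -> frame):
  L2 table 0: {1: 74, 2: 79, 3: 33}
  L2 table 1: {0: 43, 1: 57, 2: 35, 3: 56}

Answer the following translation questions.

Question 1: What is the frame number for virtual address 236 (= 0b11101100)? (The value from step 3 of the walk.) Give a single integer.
Answer: 35

Derivation:
vaddr = 236: l1_idx=3, l2_idx=2
L1[3] = 1; L2[1][2] = 35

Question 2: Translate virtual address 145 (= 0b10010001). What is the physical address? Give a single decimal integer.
Answer: 1185

Derivation:
vaddr = 145 = 0b10010001
Split: l1_idx=2, l2_idx=1, offset=1
L1[2] = 0
L2[0][1] = 74
paddr = 74 * 16 + 1 = 1185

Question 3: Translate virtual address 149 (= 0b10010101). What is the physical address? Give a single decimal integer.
Answer: 1189

Derivation:
vaddr = 149 = 0b10010101
Split: l1_idx=2, l2_idx=1, offset=5
L1[2] = 0
L2[0][1] = 74
paddr = 74 * 16 + 5 = 1189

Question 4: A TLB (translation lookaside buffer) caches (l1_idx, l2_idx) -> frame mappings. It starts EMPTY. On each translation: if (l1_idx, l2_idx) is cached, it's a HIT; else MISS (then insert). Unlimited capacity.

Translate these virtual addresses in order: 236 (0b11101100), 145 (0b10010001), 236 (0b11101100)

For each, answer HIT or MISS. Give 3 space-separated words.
vaddr=236: (3,2) not in TLB -> MISS, insert
vaddr=145: (2,1) not in TLB -> MISS, insert
vaddr=236: (3,2) in TLB -> HIT

Answer: MISS MISS HIT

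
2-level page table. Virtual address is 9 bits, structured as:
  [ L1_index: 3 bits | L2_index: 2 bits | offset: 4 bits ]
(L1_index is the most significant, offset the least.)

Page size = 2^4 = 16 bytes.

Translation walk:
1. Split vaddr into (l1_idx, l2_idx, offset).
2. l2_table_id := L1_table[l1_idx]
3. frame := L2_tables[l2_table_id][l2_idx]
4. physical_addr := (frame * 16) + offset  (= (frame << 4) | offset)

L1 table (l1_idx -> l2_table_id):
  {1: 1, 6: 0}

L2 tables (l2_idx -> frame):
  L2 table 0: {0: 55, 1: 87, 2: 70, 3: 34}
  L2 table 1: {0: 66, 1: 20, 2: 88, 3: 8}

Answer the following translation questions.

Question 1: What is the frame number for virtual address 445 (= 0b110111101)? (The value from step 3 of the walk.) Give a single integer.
vaddr = 445: l1_idx=6, l2_idx=3
L1[6] = 0; L2[0][3] = 34

Answer: 34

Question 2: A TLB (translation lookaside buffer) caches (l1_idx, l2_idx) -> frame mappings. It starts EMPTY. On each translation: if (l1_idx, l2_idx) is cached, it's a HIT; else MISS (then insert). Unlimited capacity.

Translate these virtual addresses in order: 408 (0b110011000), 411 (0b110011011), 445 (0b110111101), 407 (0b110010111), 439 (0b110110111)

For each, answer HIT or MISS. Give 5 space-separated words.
Answer: MISS HIT MISS HIT HIT

Derivation:
vaddr=408: (6,1) not in TLB -> MISS, insert
vaddr=411: (6,1) in TLB -> HIT
vaddr=445: (6,3) not in TLB -> MISS, insert
vaddr=407: (6,1) in TLB -> HIT
vaddr=439: (6,3) in TLB -> HIT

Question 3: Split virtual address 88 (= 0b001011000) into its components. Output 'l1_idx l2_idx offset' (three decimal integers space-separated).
vaddr = 88 = 0b001011000
  top 3 bits -> l1_idx = 1
  next 2 bits -> l2_idx = 1
  bottom 4 bits -> offset = 8

Answer: 1 1 8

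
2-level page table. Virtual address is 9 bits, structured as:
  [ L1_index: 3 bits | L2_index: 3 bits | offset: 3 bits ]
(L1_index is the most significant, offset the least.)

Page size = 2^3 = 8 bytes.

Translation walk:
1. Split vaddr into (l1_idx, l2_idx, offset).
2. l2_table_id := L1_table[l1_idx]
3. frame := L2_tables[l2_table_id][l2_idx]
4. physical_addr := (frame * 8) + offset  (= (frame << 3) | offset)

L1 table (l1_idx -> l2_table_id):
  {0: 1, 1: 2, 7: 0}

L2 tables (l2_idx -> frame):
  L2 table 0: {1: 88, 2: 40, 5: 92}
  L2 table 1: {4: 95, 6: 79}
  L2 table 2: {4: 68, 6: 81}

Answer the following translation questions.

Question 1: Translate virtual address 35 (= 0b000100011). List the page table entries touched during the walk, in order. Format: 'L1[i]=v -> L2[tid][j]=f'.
Answer: L1[0]=1 -> L2[1][4]=95

Derivation:
vaddr = 35 = 0b000100011
Split: l1_idx=0, l2_idx=4, offset=3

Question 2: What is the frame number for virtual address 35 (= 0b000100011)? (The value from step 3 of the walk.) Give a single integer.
Answer: 95

Derivation:
vaddr = 35: l1_idx=0, l2_idx=4
L1[0] = 1; L2[1][4] = 95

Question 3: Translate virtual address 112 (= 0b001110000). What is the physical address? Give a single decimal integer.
vaddr = 112 = 0b001110000
Split: l1_idx=1, l2_idx=6, offset=0
L1[1] = 2
L2[2][6] = 81
paddr = 81 * 8 + 0 = 648

Answer: 648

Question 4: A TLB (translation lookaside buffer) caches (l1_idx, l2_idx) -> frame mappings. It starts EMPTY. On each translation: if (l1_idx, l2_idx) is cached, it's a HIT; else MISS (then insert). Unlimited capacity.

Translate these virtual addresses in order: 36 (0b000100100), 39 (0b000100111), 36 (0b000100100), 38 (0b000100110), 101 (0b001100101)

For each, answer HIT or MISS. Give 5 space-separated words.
vaddr=36: (0,4) not in TLB -> MISS, insert
vaddr=39: (0,4) in TLB -> HIT
vaddr=36: (0,4) in TLB -> HIT
vaddr=38: (0,4) in TLB -> HIT
vaddr=101: (1,4) not in TLB -> MISS, insert

Answer: MISS HIT HIT HIT MISS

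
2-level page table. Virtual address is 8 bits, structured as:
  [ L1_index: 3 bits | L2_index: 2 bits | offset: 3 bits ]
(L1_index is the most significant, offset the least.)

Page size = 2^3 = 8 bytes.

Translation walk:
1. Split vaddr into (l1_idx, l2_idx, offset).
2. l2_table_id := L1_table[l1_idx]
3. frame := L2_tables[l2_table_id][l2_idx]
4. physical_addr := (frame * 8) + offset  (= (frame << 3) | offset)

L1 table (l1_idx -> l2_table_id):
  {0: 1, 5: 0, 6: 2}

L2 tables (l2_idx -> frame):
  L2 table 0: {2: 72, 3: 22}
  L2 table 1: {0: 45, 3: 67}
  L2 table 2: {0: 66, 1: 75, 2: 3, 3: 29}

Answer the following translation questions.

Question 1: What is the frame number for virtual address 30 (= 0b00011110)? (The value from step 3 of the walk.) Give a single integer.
vaddr = 30: l1_idx=0, l2_idx=3
L1[0] = 1; L2[1][3] = 67

Answer: 67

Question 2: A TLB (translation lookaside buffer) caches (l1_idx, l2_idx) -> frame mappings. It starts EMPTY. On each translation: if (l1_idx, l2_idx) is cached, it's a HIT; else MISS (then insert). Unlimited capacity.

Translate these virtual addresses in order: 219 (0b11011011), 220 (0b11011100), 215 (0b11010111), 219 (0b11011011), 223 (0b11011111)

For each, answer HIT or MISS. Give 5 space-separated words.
Answer: MISS HIT MISS HIT HIT

Derivation:
vaddr=219: (6,3) not in TLB -> MISS, insert
vaddr=220: (6,3) in TLB -> HIT
vaddr=215: (6,2) not in TLB -> MISS, insert
vaddr=219: (6,3) in TLB -> HIT
vaddr=223: (6,3) in TLB -> HIT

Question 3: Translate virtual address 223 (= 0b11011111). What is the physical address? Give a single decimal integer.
Answer: 239

Derivation:
vaddr = 223 = 0b11011111
Split: l1_idx=6, l2_idx=3, offset=7
L1[6] = 2
L2[2][3] = 29
paddr = 29 * 8 + 7 = 239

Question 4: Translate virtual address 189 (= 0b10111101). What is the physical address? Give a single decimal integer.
vaddr = 189 = 0b10111101
Split: l1_idx=5, l2_idx=3, offset=5
L1[5] = 0
L2[0][3] = 22
paddr = 22 * 8 + 5 = 181

Answer: 181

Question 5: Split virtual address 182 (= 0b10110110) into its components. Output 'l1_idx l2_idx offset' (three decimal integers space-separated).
vaddr = 182 = 0b10110110
  top 3 bits -> l1_idx = 5
  next 2 bits -> l2_idx = 2
  bottom 3 bits -> offset = 6

Answer: 5 2 6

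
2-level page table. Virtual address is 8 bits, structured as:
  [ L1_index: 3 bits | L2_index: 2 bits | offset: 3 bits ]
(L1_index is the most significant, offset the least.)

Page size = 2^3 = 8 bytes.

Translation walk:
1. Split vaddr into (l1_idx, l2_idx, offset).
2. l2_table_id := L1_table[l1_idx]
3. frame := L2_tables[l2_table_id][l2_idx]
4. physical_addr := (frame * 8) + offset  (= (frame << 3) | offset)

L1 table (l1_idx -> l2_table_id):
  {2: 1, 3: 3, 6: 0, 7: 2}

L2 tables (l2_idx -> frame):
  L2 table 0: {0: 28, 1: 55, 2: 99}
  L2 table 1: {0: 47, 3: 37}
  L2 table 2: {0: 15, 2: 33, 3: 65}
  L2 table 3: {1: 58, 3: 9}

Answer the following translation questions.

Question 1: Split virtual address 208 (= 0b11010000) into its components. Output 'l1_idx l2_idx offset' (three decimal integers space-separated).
Answer: 6 2 0

Derivation:
vaddr = 208 = 0b11010000
  top 3 bits -> l1_idx = 6
  next 2 bits -> l2_idx = 2
  bottom 3 bits -> offset = 0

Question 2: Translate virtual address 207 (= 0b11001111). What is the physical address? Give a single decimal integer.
Answer: 447

Derivation:
vaddr = 207 = 0b11001111
Split: l1_idx=6, l2_idx=1, offset=7
L1[6] = 0
L2[0][1] = 55
paddr = 55 * 8 + 7 = 447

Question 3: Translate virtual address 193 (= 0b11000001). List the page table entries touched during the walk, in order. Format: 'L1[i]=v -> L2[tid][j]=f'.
Answer: L1[6]=0 -> L2[0][0]=28

Derivation:
vaddr = 193 = 0b11000001
Split: l1_idx=6, l2_idx=0, offset=1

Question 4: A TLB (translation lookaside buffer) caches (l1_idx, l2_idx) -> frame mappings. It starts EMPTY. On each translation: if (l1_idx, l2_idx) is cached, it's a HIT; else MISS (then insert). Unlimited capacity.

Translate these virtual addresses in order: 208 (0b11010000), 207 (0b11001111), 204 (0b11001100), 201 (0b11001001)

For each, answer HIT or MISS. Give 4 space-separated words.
Answer: MISS MISS HIT HIT

Derivation:
vaddr=208: (6,2) not in TLB -> MISS, insert
vaddr=207: (6,1) not in TLB -> MISS, insert
vaddr=204: (6,1) in TLB -> HIT
vaddr=201: (6,1) in TLB -> HIT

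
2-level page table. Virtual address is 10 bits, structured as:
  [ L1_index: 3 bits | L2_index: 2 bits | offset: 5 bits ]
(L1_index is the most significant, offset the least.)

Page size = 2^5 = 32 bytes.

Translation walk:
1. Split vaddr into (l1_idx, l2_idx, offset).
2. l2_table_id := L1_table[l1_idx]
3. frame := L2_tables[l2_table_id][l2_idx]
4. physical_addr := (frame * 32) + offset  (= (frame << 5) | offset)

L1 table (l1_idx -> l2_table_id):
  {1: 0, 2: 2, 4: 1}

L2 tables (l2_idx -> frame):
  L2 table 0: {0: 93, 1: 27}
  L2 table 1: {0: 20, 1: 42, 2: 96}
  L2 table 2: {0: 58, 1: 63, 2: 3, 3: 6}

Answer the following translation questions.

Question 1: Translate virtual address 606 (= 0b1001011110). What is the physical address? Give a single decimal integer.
vaddr = 606 = 0b1001011110
Split: l1_idx=4, l2_idx=2, offset=30
L1[4] = 1
L2[1][2] = 96
paddr = 96 * 32 + 30 = 3102

Answer: 3102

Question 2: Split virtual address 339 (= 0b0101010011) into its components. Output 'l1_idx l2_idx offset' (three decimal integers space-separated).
Answer: 2 2 19

Derivation:
vaddr = 339 = 0b0101010011
  top 3 bits -> l1_idx = 2
  next 2 bits -> l2_idx = 2
  bottom 5 bits -> offset = 19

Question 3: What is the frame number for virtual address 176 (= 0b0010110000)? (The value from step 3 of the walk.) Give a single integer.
vaddr = 176: l1_idx=1, l2_idx=1
L1[1] = 0; L2[0][1] = 27

Answer: 27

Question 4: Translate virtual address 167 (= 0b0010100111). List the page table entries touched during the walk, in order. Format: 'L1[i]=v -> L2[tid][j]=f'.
Answer: L1[1]=0 -> L2[0][1]=27

Derivation:
vaddr = 167 = 0b0010100111
Split: l1_idx=1, l2_idx=1, offset=7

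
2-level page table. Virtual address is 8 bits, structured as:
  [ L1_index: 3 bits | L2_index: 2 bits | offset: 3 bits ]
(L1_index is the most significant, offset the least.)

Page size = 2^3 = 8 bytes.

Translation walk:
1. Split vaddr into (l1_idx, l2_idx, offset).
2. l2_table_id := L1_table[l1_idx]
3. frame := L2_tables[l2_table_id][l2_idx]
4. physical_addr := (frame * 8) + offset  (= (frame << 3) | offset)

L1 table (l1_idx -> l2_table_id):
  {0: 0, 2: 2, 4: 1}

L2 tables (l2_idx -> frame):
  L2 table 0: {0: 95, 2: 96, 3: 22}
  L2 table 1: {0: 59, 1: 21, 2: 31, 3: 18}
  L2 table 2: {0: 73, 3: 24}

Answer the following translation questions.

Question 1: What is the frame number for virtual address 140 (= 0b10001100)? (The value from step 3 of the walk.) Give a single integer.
vaddr = 140: l1_idx=4, l2_idx=1
L1[4] = 1; L2[1][1] = 21

Answer: 21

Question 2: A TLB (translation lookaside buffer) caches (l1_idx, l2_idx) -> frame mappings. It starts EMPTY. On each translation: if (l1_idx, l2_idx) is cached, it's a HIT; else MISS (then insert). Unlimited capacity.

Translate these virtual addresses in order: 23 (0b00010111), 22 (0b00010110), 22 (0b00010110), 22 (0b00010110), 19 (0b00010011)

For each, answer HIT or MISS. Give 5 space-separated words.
Answer: MISS HIT HIT HIT HIT

Derivation:
vaddr=23: (0,2) not in TLB -> MISS, insert
vaddr=22: (0,2) in TLB -> HIT
vaddr=22: (0,2) in TLB -> HIT
vaddr=22: (0,2) in TLB -> HIT
vaddr=19: (0,2) in TLB -> HIT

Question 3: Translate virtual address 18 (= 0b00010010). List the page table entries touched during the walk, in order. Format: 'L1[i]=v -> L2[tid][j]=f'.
vaddr = 18 = 0b00010010
Split: l1_idx=0, l2_idx=2, offset=2

Answer: L1[0]=0 -> L2[0][2]=96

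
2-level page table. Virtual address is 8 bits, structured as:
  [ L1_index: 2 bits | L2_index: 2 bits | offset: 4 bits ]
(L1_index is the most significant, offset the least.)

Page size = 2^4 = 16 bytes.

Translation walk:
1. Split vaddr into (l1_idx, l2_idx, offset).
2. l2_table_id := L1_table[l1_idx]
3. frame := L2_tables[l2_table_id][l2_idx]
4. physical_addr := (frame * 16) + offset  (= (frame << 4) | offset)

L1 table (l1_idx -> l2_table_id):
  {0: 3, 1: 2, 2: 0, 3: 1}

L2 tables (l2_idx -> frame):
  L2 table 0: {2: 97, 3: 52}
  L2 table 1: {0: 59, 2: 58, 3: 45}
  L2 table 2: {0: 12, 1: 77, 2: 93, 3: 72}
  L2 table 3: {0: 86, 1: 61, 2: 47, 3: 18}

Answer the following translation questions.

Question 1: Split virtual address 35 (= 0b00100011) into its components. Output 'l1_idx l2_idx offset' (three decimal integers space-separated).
Answer: 0 2 3

Derivation:
vaddr = 35 = 0b00100011
  top 2 bits -> l1_idx = 0
  next 2 bits -> l2_idx = 2
  bottom 4 bits -> offset = 3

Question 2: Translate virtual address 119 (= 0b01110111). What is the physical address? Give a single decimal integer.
vaddr = 119 = 0b01110111
Split: l1_idx=1, l2_idx=3, offset=7
L1[1] = 2
L2[2][3] = 72
paddr = 72 * 16 + 7 = 1159

Answer: 1159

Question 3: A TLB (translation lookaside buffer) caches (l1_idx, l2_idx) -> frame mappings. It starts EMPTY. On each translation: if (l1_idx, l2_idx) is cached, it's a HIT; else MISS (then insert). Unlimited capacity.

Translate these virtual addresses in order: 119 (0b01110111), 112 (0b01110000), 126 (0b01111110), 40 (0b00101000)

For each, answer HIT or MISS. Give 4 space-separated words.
vaddr=119: (1,3) not in TLB -> MISS, insert
vaddr=112: (1,3) in TLB -> HIT
vaddr=126: (1,3) in TLB -> HIT
vaddr=40: (0,2) not in TLB -> MISS, insert

Answer: MISS HIT HIT MISS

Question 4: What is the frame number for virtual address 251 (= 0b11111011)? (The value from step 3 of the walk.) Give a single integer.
Answer: 45

Derivation:
vaddr = 251: l1_idx=3, l2_idx=3
L1[3] = 1; L2[1][3] = 45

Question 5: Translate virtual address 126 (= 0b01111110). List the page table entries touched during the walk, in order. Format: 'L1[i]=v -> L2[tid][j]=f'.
Answer: L1[1]=2 -> L2[2][3]=72

Derivation:
vaddr = 126 = 0b01111110
Split: l1_idx=1, l2_idx=3, offset=14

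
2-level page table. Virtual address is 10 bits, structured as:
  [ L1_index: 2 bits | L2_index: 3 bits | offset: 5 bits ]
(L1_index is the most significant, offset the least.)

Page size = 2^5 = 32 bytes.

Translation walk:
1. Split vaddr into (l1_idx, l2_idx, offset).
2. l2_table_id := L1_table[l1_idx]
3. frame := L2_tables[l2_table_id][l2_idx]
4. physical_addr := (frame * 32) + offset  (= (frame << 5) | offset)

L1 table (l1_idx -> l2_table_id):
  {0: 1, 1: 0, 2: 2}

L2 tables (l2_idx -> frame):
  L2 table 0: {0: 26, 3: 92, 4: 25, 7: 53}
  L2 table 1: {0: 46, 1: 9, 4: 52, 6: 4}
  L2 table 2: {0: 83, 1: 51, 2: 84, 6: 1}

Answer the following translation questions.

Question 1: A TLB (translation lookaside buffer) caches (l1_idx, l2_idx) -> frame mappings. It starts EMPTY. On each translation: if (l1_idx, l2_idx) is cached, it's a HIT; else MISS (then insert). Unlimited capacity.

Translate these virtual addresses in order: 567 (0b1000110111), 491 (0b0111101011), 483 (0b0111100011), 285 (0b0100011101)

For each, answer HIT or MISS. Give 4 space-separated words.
Answer: MISS MISS HIT MISS

Derivation:
vaddr=567: (2,1) not in TLB -> MISS, insert
vaddr=491: (1,7) not in TLB -> MISS, insert
vaddr=483: (1,7) in TLB -> HIT
vaddr=285: (1,0) not in TLB -> MISS, insert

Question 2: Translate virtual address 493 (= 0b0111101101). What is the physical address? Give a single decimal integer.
Answer: 1709

Derivation:
vaddr = 493 = 0b0111101101
Split: l1_idx=1, l2_idx=7, offset=13
L1[1] = 0
L2[0][7] = 53
paddr = 53 * 32 + 13 = 1709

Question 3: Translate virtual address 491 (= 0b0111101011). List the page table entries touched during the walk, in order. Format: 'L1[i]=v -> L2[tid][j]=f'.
Answer: L1[1]=0 -> L2[0][7]=53

Derivation:
vaddr = 491 = 0b0111101011
Split: l1_idx=1, l2_idx=7, offset=11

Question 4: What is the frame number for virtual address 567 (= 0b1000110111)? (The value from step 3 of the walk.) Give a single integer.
Answer: 51

Derivation:
vaddr = 567: l1_idx=2, l2_idx=1
L1[2] = 2; L2[2][1] = 51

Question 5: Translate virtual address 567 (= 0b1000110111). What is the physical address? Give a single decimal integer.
Answer: 1655

Derivation:
vaddr = 567 = 0b1000110111
Split: l1_idx=2, l2_idx=1, offset=23
L1[2] = 2
L2[2][1] = 51
paddr = 51 * 32 + 23 = 1655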